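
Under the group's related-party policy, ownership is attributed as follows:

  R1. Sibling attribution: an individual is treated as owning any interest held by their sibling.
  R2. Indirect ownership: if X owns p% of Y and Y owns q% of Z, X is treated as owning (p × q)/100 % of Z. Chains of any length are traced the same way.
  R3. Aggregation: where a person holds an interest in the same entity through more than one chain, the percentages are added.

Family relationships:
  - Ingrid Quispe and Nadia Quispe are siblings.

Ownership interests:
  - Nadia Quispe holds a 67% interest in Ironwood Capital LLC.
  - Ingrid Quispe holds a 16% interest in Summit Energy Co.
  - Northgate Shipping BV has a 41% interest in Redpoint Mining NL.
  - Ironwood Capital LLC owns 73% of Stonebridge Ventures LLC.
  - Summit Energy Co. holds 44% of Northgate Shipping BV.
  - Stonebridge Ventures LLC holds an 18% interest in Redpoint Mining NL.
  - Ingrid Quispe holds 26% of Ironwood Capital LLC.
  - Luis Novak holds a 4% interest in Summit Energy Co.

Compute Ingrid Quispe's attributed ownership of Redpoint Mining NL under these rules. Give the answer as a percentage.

15.1066%

By sibling attribution (R1), Ingrid Quispe is treated as also owning Nadia Quispe's interest in Ironwood Capital LLC, giving 26% + 67% = 93%.
Chain via Ironwood Capital LLC → Stonebridge Ventures LLC (R2): 93% × 73% × 18% = 12.2202% of Redpoint Mining NL.
Chain via Summit Energy Co. → Northgate Shipping BV (R2): 16% × 44% × 41% = 2.8864% of Redpoint Mining NL.
Aggregating (R3): 12.2202% + 2.8864% = 15.1066%.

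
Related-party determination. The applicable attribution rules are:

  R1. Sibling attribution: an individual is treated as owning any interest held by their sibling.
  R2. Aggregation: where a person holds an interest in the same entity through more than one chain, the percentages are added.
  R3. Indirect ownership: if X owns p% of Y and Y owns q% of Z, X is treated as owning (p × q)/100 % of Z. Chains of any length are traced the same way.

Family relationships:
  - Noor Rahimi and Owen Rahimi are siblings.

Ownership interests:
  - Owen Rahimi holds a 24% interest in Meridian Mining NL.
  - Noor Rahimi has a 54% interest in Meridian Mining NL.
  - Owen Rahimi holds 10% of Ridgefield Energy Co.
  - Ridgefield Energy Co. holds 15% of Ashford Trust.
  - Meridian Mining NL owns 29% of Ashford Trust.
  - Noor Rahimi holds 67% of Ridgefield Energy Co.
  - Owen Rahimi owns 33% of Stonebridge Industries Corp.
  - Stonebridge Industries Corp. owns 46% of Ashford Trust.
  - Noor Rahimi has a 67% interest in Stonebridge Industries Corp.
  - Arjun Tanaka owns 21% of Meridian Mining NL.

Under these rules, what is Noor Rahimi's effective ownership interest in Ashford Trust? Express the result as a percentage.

By sibling attribution (R1), Noor Rahimi is treated as also owning Owen Rahimi's interest in Stonebridge Industries Corp, giving 67% + 33% = 100%.
By sibling attribution (R1), Noor Rahimi is treated as also owning Owen Rahimi's interest in Ridgefield Energy Co, giving 67% + 10% = 77%.
By sibling attribution (R1), Noor Rahimi is treated as also owning Owen Rahimi's interest in Meridian Mining NL, giving 54% + 24% = 78%.
Chain via Stonebridge Industries Corp. (R3): 100% × 46% = 46% of Ashford Trust.
Chain via Ridgefield Energy Co. (R3): 77% × 15% = 11.55% of Ashford Trust.
Chain via Meridian Mining NL (R3): 78% × 29% = 22.62% of Ashford Trust.
Aggregating (R2): 46% + 11.55% + 22.62% = 80.17%.

80.17%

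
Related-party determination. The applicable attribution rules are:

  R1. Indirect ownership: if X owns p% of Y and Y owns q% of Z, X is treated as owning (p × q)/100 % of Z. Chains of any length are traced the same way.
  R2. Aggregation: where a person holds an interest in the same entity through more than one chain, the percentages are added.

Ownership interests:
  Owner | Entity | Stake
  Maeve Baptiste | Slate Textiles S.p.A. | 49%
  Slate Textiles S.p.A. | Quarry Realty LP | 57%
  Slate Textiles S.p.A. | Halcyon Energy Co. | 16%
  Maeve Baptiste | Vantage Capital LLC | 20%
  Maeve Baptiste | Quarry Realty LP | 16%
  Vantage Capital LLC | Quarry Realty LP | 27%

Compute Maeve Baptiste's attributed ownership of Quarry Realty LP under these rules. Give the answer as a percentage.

Chain via Vantage Capital LLC (R1): 20% × 27% = 5.4% of Quarry Realty LP.
Chain via Slate Textiles S.p.A. (R1): 49% × 57% = 27.93% of Quarry Realty LP.
Direct interest in Quarry Realty LP: 16%.
Aggregating (R2): 5.4% + 27.93% + 16% = 49.33%.

49.33%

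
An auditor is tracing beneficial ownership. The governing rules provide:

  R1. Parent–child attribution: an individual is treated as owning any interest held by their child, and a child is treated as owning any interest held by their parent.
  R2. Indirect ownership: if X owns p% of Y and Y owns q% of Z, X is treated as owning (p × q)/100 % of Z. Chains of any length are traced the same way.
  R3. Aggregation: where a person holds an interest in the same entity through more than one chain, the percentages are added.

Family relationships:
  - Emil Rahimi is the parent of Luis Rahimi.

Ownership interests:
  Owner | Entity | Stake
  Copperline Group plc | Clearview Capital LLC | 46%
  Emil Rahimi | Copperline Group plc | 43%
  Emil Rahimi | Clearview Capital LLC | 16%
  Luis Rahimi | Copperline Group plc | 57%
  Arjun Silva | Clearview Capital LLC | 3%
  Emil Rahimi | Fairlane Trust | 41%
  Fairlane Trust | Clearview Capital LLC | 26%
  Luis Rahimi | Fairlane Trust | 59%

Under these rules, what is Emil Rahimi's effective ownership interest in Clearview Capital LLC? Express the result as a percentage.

88%

By parent–child attribution (R1), Emil Rahimi is treated as also owning Luis Rahimi's interest in Copperline Group plc, giving 43% + 57% = 100%.
By parent–child attribution (R1), Emil Rahimi is treated as also owning Luis Rahimi's interest in Fairlane Trust, giving 41% + 59% = 100%.
Chain via Copperline Group plc (R2): 100% × 46% = 46% of Clearview Capital LLC.
Chain via Fairlane Trust (R2): 100% × 26% = 26% of Clearview Capital LLC.
Direct interest in Clearview Capital LLC: 16%.
Aggregating (R3): 46% + 26% + 16% = 88%.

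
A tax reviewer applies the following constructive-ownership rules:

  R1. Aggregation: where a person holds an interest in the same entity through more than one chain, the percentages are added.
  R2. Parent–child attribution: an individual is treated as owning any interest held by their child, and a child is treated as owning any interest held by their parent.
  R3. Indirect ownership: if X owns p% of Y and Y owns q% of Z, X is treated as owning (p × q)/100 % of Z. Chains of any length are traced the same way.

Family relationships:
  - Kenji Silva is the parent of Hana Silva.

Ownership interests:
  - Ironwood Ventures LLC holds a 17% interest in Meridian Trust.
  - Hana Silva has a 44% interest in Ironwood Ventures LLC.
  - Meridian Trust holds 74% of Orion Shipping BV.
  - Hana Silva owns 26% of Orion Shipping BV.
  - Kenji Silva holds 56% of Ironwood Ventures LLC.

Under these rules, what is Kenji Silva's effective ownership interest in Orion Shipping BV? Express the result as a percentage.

38.58%

By parent–child attribution (R2), Kenji Silva is treated as also owning Hana Silva's interest in Ironwood Ventures LLC, giving 56% + 44% = 100%.
By parent–child attribution (R2), Kenji Silva is treated as owning Hana Silva's 26% interest in Orion Shipping BV.
Chain via Ironwood Ventures LLC → Meridian Trust (R3): 100% × 17% × 74% = 12.58% of Orion Shipping BV.
Direct interest in Orion Shipping BV: 26%.
Aggregating (R1): 12.58% + 26% = 38.58%.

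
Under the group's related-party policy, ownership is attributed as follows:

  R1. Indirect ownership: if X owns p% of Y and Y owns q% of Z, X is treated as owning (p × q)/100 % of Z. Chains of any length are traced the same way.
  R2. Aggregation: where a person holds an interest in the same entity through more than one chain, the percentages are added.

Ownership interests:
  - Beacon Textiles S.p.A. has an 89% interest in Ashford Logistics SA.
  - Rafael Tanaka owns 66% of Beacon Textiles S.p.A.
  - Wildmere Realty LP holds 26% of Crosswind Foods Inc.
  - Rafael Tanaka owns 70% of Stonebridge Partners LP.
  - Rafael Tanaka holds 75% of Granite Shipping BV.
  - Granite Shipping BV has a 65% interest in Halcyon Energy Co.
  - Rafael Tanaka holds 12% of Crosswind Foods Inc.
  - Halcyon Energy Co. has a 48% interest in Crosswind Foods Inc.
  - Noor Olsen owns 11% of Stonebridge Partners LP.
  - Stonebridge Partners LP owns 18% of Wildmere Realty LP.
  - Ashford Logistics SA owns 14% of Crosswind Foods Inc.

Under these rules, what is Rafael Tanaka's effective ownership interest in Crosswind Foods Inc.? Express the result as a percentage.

Chain via Granite Shipping BV → Halcyon Energy Co. (R1): 75% × 65% × 48% = 23.4% of Crosswind Foods Inc.
Chain via Beacon Textiles S.p.A. → Ashford Logistics SA (R1): 66% × 89% × 14% = 8.2236% of Crosswind Foods Inc.
Chain via Stonebridge Partners LP → Wildmere Realty LP (R1): 70% × 18% × 26% = 3.276% of Crosswind Foods Inc.
Direct interest in Crosswind Foods Inc: 12%.
Aggregating (R2): 23.4% + 8.2236% + 3.276% + 12% = 46.8996%.

46.8996%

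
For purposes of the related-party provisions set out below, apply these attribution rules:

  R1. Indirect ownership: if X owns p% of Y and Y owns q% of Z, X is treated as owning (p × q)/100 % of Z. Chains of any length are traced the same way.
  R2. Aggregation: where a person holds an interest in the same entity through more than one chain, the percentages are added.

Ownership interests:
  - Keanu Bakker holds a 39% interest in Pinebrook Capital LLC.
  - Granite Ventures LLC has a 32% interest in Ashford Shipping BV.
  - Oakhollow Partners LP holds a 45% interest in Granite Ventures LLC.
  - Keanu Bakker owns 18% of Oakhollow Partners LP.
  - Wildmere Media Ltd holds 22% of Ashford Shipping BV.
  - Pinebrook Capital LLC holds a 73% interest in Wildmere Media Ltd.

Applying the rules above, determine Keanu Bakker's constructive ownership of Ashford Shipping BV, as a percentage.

Chain via Oakhollow Partners LP → Granite Ventures LLC (R1): 18% × 45% × 32% = 2.592% of Ashford Shipping BV.
Chain via Pinebrook Capital LLC → Wildmere Media Ltd (R1): 39% × 73% × 22% = 6.2634% of Ashford Shipping BV.
Aggregating (R2): 2.592% + 6.2634% = 8.8554%.

8.8554%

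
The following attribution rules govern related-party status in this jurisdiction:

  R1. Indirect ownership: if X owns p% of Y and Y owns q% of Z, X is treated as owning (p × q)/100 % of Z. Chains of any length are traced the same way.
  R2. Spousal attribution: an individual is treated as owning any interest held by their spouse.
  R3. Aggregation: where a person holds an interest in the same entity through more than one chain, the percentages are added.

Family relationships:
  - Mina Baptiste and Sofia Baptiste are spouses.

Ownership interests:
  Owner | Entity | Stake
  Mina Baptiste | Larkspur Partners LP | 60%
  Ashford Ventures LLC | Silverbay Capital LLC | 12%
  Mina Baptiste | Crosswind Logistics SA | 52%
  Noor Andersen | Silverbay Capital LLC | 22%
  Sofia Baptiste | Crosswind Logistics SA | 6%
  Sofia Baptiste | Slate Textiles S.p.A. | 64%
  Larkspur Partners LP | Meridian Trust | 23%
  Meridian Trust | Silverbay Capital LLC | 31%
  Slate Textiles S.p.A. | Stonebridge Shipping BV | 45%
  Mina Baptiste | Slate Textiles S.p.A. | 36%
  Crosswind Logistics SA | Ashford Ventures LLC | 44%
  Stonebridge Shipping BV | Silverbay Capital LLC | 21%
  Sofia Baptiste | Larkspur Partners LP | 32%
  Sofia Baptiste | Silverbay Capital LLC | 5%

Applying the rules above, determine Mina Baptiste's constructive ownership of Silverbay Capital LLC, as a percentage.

24.072%

By spousal attribution (R2), Mina Baptiste is treated as also owning Sofia Baptiste's interest in Larkspur Partners LP, giving 60% + 32% = 92%.
By spousal attribution (R2), Mina Baptiste is treated as also owning Sofia Baptiste's interest in Slate Textiles S.p.A, giving 36% + 64% = 100%.
By spousal attribution (R2), Mina Baptiste is treated as also owning Sofia Baptiste's interest in Crosswind Logistics SA, giving 52% + 6% = 58%.
By spousal attribution (R2), Mina Baptiste is treated as owning Sofia Baptiste's 5% interest in Silverbay Capital LLC.
Chain via Larkspur Partners LP → Meridian Trust (R1): 92% × 23% × 31% = 6.5596% of Silverbay Capital LLC.
Chain via Slate Textiles S.p.A. → Stonebridge Shipping BV (R1): 100% × 45% × 21% = 9.45% of Silverbay Capital LLC.
Chain via Crosswind Logistics SA → Ashford Ventures LLC (R1): 58% × 44% × 12% = 3.0624% of Silverbay Capital LLC.
Direct interest in Silverbay Capital LLC: 5%.
Aggregating (R3): 6.5596% + 9.45% + 3.0624% + 5% = 24.072%.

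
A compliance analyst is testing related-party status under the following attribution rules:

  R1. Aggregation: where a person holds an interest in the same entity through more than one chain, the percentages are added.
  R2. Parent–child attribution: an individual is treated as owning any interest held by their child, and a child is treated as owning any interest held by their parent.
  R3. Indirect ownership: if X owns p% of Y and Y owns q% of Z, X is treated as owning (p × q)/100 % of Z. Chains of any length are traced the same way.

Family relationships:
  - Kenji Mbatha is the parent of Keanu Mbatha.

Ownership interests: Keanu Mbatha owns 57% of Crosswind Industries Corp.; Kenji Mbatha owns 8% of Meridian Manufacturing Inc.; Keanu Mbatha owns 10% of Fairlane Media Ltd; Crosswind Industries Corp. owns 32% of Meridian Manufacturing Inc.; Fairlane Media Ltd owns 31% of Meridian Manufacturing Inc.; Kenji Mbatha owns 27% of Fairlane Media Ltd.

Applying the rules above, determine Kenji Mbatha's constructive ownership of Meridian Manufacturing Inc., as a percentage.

By parent–child attribution (R2), Kenji Mbatha is treated as also owning Keanu Mbatha's interest in Fairlane Media Ltd, giving 27% + 10% = 37%.
By parent–child attribution (R2), Kenji Mbatha is treated as owning Keanu Mbatha's 57% interest in Crosswind Industries Corp.
Chain via Fairlane Media Ltd (R3): 37% × 31% = 11.47% of Meridian Manufacturing Inc.
Direct interest in Meridian Manufacturing Inc: 8%.
Chain via Crosswind Industries Corp. (R3): 57% × 32% = 18.24% of Meridian Manufacturing Inc.
Aggregating (R1): 11.47% + 8% + 18.24% = 37.71%.

37.71%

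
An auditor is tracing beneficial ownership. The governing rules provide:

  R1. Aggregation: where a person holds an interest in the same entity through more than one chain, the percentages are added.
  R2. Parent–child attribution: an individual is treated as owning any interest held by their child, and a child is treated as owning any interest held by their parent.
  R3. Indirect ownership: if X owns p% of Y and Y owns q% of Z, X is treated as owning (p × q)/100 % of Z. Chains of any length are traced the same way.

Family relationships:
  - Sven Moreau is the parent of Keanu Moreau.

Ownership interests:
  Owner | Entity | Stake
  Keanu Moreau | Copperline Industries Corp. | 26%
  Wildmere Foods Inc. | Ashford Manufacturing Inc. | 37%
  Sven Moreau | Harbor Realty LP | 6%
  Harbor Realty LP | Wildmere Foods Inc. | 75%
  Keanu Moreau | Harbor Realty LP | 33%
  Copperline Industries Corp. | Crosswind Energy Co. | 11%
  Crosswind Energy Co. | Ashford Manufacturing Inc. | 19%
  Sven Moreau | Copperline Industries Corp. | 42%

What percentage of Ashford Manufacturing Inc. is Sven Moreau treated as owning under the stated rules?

12.2437%

By parent–child attribution (R2), Sven Moreau is treated as also owning Keanu Moreau's interest in Harbor Realty LP, giving 6% + 33% = 39%.
By parent–child attribution (R2), Sven Moreau is treated as also owning Keanu Moreau's interest in Copperline Industries Corp, giving 42% + 26% = 68%.
Chain via Harbor Realty LP → Wildmere Foods Inc. (R3): 39% × 75% × 37% = 10.8225% of Ashford Manufacturing Inc.
Chain via Copperline Industries Corp. → Crosswind Energy Co. (R3): 68% × 11% × 19% = 1.4212% of Ashford Manufacturing Inc.
Aggregating (R1): 10.8225% + 1.4212% = 12.2437%.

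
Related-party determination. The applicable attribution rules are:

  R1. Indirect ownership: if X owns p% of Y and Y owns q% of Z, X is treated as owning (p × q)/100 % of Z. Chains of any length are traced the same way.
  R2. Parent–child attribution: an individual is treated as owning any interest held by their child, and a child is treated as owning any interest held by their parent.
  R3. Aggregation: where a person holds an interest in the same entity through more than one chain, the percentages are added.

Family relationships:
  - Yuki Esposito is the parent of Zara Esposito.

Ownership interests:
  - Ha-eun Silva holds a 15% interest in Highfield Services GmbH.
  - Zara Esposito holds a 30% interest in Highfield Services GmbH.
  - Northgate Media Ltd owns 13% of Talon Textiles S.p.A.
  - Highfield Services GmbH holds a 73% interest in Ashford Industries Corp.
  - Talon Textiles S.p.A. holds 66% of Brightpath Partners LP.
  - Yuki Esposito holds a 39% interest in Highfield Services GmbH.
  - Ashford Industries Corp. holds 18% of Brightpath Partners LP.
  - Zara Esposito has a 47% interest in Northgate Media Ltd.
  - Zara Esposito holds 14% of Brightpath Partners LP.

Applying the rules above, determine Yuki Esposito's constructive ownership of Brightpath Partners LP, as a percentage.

27.0992%

By parent–child attribution (R2), Yuki Esposito is treated as also owning Zara Esposito's interest in Highfield Services GmbH, giving 39% + 30% = 69%.
By parent–child attribution (R2), Yuki Esposito is treated as owning Zara Esposito's 47% interest in Northgate Media Ltd.
By parent–child attribution (R2), Yuki Esposito is treated as owning Zara Esposito's 14% interest in Brightpath Partners LP.
Chain via Highfield Services GmbH → Ashford Industries Corp. (R1): 69% × 73% × 18% = 9.0666% of Brightpath Partners LP.
Chain via Northgate Media Ltd → Talon Textiles S.p.A. (R1): 47% × 13% × 66% = 4.0326% of Brightpath Partners LP.
Direct interest in Brightpath Partners LP: 14%.
Aggregating (R3): 9.0666% + 4.0326% + 14% = 27.0992%.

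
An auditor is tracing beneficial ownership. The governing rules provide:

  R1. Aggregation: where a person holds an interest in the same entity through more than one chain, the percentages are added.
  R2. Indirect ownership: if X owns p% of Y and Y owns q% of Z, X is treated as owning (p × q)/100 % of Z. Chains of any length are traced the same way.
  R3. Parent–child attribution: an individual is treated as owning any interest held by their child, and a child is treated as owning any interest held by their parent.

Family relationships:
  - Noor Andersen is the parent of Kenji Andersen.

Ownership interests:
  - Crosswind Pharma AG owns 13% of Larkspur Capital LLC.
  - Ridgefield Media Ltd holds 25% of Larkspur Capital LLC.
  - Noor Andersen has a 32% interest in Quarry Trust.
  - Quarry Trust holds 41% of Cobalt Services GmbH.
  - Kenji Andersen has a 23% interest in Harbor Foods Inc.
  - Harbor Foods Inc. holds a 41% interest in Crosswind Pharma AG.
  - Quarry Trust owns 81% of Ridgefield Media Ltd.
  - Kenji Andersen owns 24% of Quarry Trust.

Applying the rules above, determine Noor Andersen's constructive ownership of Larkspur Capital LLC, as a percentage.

12.5659%

By parent–child attribution (R3), Noor Andersen is treated as also owning Kenji Andersen's interest in Quarry Trust, giving 32% + 24% = 56%.
By parent–child attribution (R3), Noor Andersen is treated as owning Kenji Andersen's 23% interest in Harbor Foods Inc.
Chain via Quarry Trust → Ridgefield Media Ltd (R2): 56% × 81% × 25% = 11.34% of Larkspur Capital LLC.
Chain via Harbor Foods Inc. → Crosswind Pharma AG (R2): 23% × 41% × 13% = 1.2259% of Larkspur Capital LLC.
Aggregating (R1): 11.34% + 1.2259% = 12.5659%.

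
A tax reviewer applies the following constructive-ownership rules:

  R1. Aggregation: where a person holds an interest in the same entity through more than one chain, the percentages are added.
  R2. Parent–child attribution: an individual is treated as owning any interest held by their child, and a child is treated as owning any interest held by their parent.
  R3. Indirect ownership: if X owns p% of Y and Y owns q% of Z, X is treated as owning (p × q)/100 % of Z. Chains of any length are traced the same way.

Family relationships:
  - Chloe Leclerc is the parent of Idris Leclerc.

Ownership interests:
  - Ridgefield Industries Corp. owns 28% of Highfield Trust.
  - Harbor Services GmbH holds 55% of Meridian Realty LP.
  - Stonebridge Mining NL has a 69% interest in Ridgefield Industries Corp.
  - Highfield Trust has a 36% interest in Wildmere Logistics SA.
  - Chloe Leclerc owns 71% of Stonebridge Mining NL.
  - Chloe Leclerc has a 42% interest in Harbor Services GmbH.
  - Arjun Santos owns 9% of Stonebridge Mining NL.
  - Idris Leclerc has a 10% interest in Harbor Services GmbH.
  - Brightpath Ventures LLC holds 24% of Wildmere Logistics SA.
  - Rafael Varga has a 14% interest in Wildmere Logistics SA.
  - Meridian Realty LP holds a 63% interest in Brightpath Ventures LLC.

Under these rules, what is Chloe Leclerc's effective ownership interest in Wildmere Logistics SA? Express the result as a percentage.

By parent–child attribution (R2), Chloe Leclerc is treated as also owning Idris Leclerc's interest in Harbor Services GmbH, giving 42% + 10% = 52%.
Chain via Harbor Services GmbH → Meridian Realty LP → Brightpath Ventures LLC (R3): 52% × 55% × 63% × 24% = 4.32432% of Wildmere Logistics SA.
Chain via Stonebridge Mining NL → Ridgefield Industries Corp. → Highfield Trust (R3): 71% × 69% × 28% × 36% = 4.938192% of Wildmere Logistics SA.
Aggregating (R1): 4.32432% + 4.938192% = 9.262512%.

9.262512%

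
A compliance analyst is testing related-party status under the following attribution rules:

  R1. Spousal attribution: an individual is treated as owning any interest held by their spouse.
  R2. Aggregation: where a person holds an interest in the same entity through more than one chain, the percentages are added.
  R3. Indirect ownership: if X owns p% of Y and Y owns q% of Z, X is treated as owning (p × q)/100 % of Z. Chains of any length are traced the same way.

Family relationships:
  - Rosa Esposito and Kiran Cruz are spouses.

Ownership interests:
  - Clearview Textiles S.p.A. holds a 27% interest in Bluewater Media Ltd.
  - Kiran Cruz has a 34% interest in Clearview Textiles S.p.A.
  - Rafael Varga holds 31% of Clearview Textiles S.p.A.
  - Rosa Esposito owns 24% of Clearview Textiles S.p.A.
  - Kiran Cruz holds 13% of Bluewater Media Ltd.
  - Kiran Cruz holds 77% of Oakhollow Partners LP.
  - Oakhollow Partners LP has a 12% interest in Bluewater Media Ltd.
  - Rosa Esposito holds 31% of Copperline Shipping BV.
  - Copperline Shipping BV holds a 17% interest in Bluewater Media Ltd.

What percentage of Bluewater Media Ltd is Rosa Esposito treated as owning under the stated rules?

By spousal attribution (R1), Rosa Esposito is treated as also owning Kiran Cruz's interest in Clearview Textiles S.p.A, giving 24% + 34% = 58%.
By spousal attribution (R1), Rosa Esposito is treated as owning Kiran Cruz's 77% interest in Oakhollow Partners LP.
By spousal attribution (R1), Rosa Esposito is treated as owning Kiran Cruz's 13% interest in Bluewater Media Ltd.
Chain via Copperline Shipping BV (R3): 31% × 17% = 5.27% of Bluewater Media Ltd.
Chain via Clearview Textiles S.p.A. (R3): 58% × 27% = 15.66% of Bluewater Media Ltd.
Chain via Oakhollow Partners LP (R3): 77% × 12% = 9.24% of Bluewater Media Ltd.
Direct interest in Bluewater Media Ltd: 13%.
Aggregating (R2): 5.27% + 15.66% + 9.24% + 13% = 43.17%.

43.17%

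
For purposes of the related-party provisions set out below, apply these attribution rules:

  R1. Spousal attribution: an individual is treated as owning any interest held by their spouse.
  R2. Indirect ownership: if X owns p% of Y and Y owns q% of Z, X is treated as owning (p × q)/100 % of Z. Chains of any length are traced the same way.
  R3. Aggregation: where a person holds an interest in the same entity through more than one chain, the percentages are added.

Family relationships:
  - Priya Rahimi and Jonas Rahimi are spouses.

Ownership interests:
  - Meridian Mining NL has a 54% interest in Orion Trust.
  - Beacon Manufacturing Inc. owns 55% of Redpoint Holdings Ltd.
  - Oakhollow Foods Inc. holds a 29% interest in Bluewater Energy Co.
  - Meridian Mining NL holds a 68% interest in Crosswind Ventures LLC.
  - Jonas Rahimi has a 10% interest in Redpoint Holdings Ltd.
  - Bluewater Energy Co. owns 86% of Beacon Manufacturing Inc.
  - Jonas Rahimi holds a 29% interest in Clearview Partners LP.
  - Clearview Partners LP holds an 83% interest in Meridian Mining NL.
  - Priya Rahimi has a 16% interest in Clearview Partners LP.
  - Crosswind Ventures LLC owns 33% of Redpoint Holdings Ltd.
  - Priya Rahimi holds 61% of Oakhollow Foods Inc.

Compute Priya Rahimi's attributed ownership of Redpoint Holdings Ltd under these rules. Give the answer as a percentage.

26.74871%

By spousal attribution (R1), Priya Rahimi is treated as also owning Jonas Rahimi's interest in Clearview Partners LP, giving 16% + 29% = 45%.
By spousal attribution (R1), Priya Rahimi is treated as owning Jonas Rahimi's 10% interest in Redpoint Holdings Ltd.
Chain via Oakhollow Foods Inc. → Bluewater Energy Co. → Beacon Manufacturing Inc. (R2): 61% × 29% × 86% × 55% = 8.36737% of Redpoint Holdings Ltd.
Chain via Clearview Partners LP → Meridian Mining NL → Crosswind Ventures LLC (R2): 45% × 83% × 68% × 33% = 8.38134% of Redpoint Holdings Ltd.
Direct interest in Redpoint Holdings Ltd: 10%.
Aggregating (R3): 8.36737% + 8.38134% + 10% = 26.74871%.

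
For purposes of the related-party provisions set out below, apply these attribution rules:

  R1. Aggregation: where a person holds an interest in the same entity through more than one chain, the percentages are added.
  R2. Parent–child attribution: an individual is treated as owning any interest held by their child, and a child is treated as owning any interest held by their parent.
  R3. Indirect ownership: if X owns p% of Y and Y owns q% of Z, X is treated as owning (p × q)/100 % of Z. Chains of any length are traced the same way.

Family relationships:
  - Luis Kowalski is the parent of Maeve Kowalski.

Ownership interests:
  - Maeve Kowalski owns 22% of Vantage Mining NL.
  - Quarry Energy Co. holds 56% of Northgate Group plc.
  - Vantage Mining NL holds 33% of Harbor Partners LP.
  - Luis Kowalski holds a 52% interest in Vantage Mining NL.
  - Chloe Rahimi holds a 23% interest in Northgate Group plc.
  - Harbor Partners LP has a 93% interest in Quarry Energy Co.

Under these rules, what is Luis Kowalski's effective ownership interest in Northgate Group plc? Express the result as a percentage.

By parent–child attribution (R2), Luis Kowalski is treated as also owning Maeve Kowalski's interest in Vantage Mining NL, giving 52% + 22% = 74%.
Chain via Vantage Mining NL → Harbor Partners LP → Quarry Energy Co. (R3): 74% × 33% × 93% × 56% = 12.717936% of Northgate Group plc.

12.717936%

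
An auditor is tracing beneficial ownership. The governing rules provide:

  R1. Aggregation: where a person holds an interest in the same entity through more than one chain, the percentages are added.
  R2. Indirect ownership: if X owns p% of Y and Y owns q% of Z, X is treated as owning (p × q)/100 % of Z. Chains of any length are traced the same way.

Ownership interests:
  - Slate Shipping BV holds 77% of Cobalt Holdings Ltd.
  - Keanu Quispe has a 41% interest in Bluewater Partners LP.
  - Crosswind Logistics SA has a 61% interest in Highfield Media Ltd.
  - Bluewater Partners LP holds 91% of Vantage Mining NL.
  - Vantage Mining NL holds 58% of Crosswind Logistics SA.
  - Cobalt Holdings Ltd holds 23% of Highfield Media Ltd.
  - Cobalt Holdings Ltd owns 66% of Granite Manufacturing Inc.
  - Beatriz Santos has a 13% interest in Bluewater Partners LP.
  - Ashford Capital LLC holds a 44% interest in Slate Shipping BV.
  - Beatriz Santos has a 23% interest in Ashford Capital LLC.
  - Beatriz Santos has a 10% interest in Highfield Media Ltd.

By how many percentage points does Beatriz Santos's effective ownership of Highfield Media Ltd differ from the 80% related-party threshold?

64.022294

Chain via Bluewater Partners LP → Vantage Mining NL → Crosswind Logistics SA (R2): 13% × 91% × 58% × 61% = 4.185454% of Highfield Media Ltd.
Chain via Ashford Capital LLC → Slate Shipping BV → Cobalt Holdings Ltd (R2): 23% × 44% × 77% × 23% = 1.792252% of Highfield Media Ltd.
Direct interest in Highfield Media Ltd: 10%.
Aggregating (R1): 4.185454% + 1.792252% + 10% = 15.977706%.
15.977706% falls short of the 80% threshold by 64.022294 percentage points.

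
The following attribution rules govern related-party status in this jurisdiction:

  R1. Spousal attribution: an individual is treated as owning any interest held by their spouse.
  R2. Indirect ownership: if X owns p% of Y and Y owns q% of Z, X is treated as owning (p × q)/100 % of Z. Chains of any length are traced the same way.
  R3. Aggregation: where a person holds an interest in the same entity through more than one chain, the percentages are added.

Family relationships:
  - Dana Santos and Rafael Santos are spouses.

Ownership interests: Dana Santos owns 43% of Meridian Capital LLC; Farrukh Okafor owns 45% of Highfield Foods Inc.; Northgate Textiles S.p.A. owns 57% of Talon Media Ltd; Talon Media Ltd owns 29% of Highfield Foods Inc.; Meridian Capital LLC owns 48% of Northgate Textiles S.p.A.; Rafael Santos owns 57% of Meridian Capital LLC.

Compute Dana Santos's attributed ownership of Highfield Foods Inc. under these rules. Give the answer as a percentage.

By spousal attribution (R1), Dana Santos is treated as also owning Rafael Santos's interest in Meridian Capital LLC, giving 43% + 57% = 100%.
Chain via Meridian Capital LLC → Northgate Textiles S.p.A. → Talon Media Ltd (R2): 100% × 48% × 57% × 29% = 7.9344% of Highfield Foods Inc.

7.9344%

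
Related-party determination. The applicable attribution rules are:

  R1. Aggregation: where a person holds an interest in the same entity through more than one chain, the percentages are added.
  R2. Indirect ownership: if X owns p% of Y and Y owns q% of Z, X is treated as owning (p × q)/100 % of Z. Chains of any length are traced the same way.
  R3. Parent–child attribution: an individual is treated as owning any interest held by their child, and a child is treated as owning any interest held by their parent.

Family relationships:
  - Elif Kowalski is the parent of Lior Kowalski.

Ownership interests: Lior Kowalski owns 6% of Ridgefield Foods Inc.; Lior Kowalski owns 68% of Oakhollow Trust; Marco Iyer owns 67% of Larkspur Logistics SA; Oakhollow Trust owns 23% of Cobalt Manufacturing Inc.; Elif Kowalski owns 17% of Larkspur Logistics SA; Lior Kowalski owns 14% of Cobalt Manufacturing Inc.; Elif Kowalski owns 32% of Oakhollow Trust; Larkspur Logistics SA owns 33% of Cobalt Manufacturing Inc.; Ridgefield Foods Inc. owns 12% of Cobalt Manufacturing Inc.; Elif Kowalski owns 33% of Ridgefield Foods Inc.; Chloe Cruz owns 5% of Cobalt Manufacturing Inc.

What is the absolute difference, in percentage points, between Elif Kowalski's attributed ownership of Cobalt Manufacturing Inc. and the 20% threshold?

27.29

By parent–child attribution (R3), Elif Kowalski is treated as also owning Lior Kowalski's interest in Ridgefield Foods Inc, giving 33% + 6% = 39%.
By parent–child attribution (R3), Elif Kowalski is treated as also owning Lior Kowalski's interest in Oakhollow Trust, giving 32% + 68% = 100%.
By parent–child attribution (R3), Elif Kowalski is treated as owning Lior Kowalski's 14% interest in Cobalt Manufacturing Inc.
Chain via Ridgefield Foods Inc. (R2): 39% × 12% = 4.68% of Cobalt Manufacturing Inc.
Chain via Oakhollow Trust (R2): 100% × 23% = 23% of Cobalt Manufacturing Inc.
Chain via Larkspur Logistics SA (R2): 17% × 33% = 5.61% of Cobalt Manufacturing Inc.
Direct interest in Cobalt Manufacturing Inc: 14%.
Aggregating (R1): 4.68% + 23% + 5.61% + 14% = 47.29%.
47.29% exceeds the 20% threshold by 27.29 percentage points.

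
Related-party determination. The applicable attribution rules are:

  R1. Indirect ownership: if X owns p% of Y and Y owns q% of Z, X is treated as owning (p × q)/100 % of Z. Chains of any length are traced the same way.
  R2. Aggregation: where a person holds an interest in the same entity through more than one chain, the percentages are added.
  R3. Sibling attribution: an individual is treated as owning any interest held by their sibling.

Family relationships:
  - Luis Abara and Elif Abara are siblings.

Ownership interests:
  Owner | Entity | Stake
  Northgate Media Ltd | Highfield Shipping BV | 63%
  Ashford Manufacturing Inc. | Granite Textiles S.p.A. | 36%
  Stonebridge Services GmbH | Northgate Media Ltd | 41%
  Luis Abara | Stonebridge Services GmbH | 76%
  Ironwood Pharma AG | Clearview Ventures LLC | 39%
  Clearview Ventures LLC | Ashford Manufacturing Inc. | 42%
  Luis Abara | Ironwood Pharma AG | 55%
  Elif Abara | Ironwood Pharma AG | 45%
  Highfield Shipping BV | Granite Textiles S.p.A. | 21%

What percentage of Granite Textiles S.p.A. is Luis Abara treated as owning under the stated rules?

10.019268%

By sibling attribution (R3), Luis Abara is treated as also owning Elif Abara's interest in Ironwood Pharma AG, giving 55% + 45% = 100%.
Chain via Ironwood Pharma AG → Clearview Ventures LLC → Ashford Manufacturing Inc. (R1): 100% × 39% × 42% × 36% = 5.8968% of Granite Textiles S.p.A.
Chain via Stonebridge Services GmbH → Northgate Media Ltd → Highfield Shipping BV (R1): 76% × 41% × 63% × 21% = 4.122468% of Granite Textiles S.p.A.
Aggregating (R2): 5.8968% + 4.122468% = 10.019268%.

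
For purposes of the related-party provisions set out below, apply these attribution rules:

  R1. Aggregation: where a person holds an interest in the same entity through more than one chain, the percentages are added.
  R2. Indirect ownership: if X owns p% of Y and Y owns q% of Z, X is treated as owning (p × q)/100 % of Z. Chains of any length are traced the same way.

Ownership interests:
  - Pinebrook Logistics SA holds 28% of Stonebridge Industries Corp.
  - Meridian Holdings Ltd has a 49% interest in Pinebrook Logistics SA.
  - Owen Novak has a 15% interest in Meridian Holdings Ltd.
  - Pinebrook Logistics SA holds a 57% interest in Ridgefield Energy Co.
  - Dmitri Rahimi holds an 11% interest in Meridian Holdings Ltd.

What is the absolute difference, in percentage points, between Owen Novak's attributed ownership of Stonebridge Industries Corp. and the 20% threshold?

Chain via Meridian Holdings Ltd → Pinebrook Logistics SA (R2): 15% × 49% × 28% = 2.058% of Stonebridge Industries Corp.
2.058% falls short of the 20% threshold by 17.942 percentage points.

17.942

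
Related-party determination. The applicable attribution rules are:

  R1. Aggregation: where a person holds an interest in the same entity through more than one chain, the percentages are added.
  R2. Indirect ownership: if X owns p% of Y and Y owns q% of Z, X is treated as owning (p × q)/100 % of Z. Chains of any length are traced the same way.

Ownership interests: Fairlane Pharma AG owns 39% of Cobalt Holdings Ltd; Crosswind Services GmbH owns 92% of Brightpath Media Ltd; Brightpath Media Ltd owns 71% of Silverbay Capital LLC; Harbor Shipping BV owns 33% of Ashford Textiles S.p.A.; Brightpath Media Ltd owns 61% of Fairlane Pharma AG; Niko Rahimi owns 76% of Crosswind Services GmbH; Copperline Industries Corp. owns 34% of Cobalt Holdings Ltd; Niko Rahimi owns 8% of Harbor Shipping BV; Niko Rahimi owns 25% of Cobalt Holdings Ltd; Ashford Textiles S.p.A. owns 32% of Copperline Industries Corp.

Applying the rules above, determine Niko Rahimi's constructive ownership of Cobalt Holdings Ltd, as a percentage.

Chain via Harbor Shipping BV → Ashford Textiles S.p.A. → Copperline Industries Corp. (R2): 8% × 33% × 32% × 34% = 0.287232% of Cobalt Holdings Ltd.
Chain via Crosswind Services GmbH → Brightpath Media Ltd → Fairlane Pharma AG (R2): 76% × 92% × 61% × 39% = 16.633968% of Cobalt Holdings Ltd.
Direct interest in Cobalt Holdings Ltd: 25%.
Aggregating (R1): 0.287232% + 16.633968% + 25% = 41.9212%.

41.9212%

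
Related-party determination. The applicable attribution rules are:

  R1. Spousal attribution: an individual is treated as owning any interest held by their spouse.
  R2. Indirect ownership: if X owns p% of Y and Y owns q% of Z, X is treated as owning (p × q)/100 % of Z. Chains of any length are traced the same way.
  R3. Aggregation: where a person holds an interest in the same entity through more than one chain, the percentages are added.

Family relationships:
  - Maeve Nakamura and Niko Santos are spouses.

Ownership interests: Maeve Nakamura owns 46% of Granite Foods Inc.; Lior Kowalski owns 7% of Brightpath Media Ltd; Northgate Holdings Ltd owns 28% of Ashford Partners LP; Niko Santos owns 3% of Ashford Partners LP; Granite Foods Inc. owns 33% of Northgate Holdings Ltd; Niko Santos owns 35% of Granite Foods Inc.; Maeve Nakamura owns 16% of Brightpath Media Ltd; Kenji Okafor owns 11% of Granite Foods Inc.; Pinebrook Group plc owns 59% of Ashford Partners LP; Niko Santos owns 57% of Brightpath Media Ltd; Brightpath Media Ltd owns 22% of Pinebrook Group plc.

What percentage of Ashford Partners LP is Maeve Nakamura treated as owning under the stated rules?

By spousal attribution (R1), Maeve Nakamura is treated as also owning Niko Santos's interest in Granite Foods Inc, giving 46% + 35% = 81%.
By spousal attribution (R1), Maeve Nakamura is treated as also owning Niko Santos's interest in Brightpath Media Ltd, giving 16% + 57% = 73%.
By spousal attribution (R1), Maeve Nakamura is treated as owning Niko Santos's 3% interest in Ashford Partners LP.
Chain via Granite Foods Inc. → Northgate Holdings Ltd (R2): 81% × 33% × 28% = 7.4844% of Ashford Partners LP.
Chain via Brightpath Media Ltd → Pinebrook Group plc (R2): 73% × 22% × 59% = 9.4754% of Ashford Partners LP.
Direct interest in Ashford Partners LP: 3%.
Aggregating (R3): 7.4844% + 9.4754% + 3% = 19.9598%.

19.9598%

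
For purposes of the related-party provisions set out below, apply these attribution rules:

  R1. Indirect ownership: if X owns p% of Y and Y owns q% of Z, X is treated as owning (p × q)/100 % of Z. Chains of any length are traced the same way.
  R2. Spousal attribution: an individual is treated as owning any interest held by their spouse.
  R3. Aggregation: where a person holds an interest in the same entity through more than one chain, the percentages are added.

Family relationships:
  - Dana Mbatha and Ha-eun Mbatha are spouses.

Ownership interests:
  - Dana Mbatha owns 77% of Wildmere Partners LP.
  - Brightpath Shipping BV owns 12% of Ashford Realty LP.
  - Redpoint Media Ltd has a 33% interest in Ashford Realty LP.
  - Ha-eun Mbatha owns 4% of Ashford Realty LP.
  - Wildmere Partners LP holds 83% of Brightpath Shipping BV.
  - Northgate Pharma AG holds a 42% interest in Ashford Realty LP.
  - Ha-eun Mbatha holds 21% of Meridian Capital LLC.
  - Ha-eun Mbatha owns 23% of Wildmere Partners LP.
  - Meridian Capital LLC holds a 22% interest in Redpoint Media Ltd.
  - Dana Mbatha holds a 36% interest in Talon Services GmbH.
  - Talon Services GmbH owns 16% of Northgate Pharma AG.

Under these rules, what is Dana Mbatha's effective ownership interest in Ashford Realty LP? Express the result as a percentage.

17.9038%

By spousal attribution (R2), Dana Mbatha is treated as also owning Ha-eun Mbatha's interest in Wildmere Partners LP, giving 77% + 23% = 100%.
By spousal attribution (R2), Dana Mbatha is treated as owning Ha-eun Mbatha's 21% interest in Meridian Capital LLC.
By spousal attribution (R2), Dana Mbatha is treated as owning Ha-eun Mbatha's 4% interest in Ashford Realty LP.
Chain via Talon Services GmbH → Northgate Pharma AG (R1): 36% × 16% × 42% = 2.4192% of Ashford Realty LP.
Chain via Wildmere Partners LP → Brightpath Shipping BV (R1): 100% × 83% × 12% = 9.96% of Ashford Realty LP.
Chain via Meridian Capital LLC → Redpoint Media Ltd (R1): 21% × 22% × 33% = 1.5246% of Ashford Realty LP.
Direct interest in Ashford Realty LP: 4%.
Aggregating (R3): 2.4192% + 9.96% + 1.5246% + 4% = 17.9038%.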